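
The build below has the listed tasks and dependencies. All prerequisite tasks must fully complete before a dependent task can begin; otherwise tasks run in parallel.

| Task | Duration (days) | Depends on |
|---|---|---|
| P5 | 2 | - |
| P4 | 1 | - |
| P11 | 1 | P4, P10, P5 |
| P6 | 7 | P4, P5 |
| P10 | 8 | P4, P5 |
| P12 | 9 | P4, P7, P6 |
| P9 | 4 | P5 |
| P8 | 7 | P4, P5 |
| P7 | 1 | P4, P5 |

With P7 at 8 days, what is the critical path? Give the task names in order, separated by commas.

As given, the longest chain is P5→P6→P12 = 2+7+9 = 18, so the finish is 18 days.
P7 has 6 days of float (longest path through it is 12).
Now P5→P7→P12 = 2+8+9 = 19 is longest, so the finish becomes 19 days.

P5, P7, P12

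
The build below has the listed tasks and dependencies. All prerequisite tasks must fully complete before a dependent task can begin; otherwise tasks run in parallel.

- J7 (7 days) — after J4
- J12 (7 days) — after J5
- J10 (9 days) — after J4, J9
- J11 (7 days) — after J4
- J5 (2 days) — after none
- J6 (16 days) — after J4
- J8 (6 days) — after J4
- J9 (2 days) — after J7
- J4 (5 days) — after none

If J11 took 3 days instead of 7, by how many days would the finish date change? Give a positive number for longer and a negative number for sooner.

Baseline: J4→J7→J9→J10 = 5+7+2+9 = 23 → 23 days.
J11 is off the critical path — its longest chain is 12 days, giving 11 of slack.
No other chain overtakes it, so the finish is 23 days.
Change in finish: 23 − 23 = +0 days.

0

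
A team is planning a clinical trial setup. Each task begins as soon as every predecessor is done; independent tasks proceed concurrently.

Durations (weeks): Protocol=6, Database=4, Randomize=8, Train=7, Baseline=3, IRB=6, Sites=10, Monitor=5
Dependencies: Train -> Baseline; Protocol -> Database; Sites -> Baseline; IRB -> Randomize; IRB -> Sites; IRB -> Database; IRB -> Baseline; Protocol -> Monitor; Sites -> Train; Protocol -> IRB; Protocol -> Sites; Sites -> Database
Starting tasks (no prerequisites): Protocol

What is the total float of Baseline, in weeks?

Critical path: Protocol→IRB→Sites→Train→Baseline = 6+6+10+7+3 = 32, so the finish is 32 weeks.
Longest path through Baseline: 32 weeks (earliest finish 32, latest finish 32).
So Baseline can slip 32 − 32 = 0 weeks.

0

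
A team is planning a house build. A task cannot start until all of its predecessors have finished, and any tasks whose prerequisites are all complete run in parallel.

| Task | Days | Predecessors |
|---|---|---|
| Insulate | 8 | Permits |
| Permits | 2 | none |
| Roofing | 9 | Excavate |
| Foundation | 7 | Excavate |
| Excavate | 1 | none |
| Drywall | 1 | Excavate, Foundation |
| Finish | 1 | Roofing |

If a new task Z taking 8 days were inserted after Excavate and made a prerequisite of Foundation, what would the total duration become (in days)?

17

Originally the schedule takes 11 days.
With Z inserted, Foundation now waits for max(Excavate, Z).
New critical path: Excavate→Z→Foundation→Drywall = 1+8+7+1 = 17 ⇒ 17 days.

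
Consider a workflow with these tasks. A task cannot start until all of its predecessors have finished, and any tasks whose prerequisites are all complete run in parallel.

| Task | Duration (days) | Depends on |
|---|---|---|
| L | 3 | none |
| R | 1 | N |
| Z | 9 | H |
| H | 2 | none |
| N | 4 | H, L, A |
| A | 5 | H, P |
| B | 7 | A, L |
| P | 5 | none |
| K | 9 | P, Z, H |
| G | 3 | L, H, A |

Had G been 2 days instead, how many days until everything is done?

Critical path before the change: H→Z→K = 2+9+9 = 20 giving 20 days.
G is off the critical path — its longest chain is 13 days, giving 7 of slack.
No other chain overtakes it, so the finish is 20 days.

20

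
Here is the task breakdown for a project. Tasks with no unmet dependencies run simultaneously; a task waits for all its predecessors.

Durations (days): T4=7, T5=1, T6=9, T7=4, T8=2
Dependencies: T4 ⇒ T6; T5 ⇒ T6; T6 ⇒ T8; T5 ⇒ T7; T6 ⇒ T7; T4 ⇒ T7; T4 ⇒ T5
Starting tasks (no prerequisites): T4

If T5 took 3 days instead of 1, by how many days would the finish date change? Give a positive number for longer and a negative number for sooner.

As given, the longest chain is T4→T5→T6→T7 = 7+1+9+4 = 21, so the finish is 21 days.
T5 lies on that path, so at 3 days the path becomes 23 days.
No other chain overtakes it, so the finish is 23 days.
Change in finish: 23 − 21 = +2 days.

2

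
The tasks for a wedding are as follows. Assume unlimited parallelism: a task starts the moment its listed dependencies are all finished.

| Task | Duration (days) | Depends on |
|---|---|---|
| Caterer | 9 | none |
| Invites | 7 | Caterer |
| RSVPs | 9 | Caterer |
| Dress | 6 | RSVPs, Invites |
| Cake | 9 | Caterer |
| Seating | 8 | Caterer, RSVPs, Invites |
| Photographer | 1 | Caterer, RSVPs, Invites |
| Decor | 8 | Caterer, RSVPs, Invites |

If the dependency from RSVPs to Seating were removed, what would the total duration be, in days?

26

Original critical path: Caterer→RSVPs→Seating = 9+9+8 = 26 ⇒ 26 days.
Without RSVPs→Seating, Seating's earliest start moves from 18 to 16.
New critical path: Caterer→RSVPs→Decor = 9+9+8 = 26 ⇒ 26 days.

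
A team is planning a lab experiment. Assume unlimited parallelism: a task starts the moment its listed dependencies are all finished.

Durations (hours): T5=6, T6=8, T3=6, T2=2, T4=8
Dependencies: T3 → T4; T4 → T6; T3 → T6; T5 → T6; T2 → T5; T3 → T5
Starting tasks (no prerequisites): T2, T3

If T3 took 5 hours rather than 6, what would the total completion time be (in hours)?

Actual critical path: T3→T4→T6 = 6+8+8 = 22 ⇒ 22 hours.
Since T3 is critical, the -1 change carries straight to that chain (now 21 hours).
No other chain overtakes it, so the finish is 21 hours.

21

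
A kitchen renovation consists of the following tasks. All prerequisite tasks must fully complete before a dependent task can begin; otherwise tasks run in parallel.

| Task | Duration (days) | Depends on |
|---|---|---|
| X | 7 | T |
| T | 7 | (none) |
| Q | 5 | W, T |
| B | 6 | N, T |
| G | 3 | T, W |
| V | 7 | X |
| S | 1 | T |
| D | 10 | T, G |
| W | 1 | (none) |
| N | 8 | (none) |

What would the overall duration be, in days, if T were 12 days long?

Critical path before the change: T→X→V = 7+7+7 = 21 giving 21 days.
T is on the critical path; changing it to 12 makes that path 26 days.
The critical path is still T→X→V; finish is now 26 days.

26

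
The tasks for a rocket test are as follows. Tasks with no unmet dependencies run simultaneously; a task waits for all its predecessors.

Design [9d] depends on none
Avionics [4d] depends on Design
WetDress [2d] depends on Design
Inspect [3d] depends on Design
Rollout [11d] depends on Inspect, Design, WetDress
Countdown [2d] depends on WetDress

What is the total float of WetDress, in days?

1

Design→Inspect→Rollout = 9+3+11 = 23 sets the makespan at 23 days.
The longest chain containing WetDress totals 22 days.
So WetDress can slip 12 − 11 = 1 day.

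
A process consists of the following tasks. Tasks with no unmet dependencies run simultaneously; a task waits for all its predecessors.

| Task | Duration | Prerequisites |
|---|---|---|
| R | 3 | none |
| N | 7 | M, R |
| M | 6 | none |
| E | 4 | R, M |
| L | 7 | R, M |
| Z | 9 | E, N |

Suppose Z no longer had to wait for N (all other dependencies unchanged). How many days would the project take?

Before: longest chain M→N→Z = 6+7+9 = 22, finish 22.
Without N→Z, Z's earliest start moves from 13 to 10.
New critical path: M→E→Z = 6+4+9 = 19 ⇒ 19 days.

19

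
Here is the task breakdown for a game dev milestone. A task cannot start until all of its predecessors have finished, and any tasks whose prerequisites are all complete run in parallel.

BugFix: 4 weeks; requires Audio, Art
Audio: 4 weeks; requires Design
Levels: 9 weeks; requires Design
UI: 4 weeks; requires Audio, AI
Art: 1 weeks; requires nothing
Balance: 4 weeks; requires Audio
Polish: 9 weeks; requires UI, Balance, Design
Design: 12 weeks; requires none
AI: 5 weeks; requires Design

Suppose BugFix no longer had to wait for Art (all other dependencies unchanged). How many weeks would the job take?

30

With the dependency in place, Design→AI→UI→Polish = 12+5+4+9 = 30 sets the finish at 30 weeks.
Dropping Art→BugFix doesn't change BugFix's earliest start (16); another predecessor still binds.
New critical path: Design→AI→UI→Polish = 12+5+4+9 = 30 ⇒ 30 weeks.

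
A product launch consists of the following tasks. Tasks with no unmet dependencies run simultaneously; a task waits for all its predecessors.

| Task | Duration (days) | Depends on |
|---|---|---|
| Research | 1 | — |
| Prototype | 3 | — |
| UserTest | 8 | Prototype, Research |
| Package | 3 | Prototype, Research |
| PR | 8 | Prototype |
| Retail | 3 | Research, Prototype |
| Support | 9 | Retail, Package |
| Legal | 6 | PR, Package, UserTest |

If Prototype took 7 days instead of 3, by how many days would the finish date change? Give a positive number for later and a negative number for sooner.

Actual critical path: Prototype→UserTest→Legal = 3+8+6 = 17 ⇒ 17 days.
Since Prototype is critical, the +4 change carries straight to that chain (now 21 days).
No other chain overtakes it, so the finish is 21 days.
Change in finish: 21 − 17 = +4 days.

4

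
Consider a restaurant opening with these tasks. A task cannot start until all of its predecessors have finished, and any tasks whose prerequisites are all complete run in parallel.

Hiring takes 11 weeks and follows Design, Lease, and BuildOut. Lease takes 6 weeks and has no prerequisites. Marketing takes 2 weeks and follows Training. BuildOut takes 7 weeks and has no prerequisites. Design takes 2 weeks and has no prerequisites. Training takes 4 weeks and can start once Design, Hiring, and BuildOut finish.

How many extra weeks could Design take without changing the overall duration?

The longest chain is BuildOut→Hiring→Training→Marketing = 7+11+4+2 = 24; overall finish 24 weeks.
The longest chain containing Design totals 19 weeks.
So Design can slip 7 − 2 = 5 weeks.

5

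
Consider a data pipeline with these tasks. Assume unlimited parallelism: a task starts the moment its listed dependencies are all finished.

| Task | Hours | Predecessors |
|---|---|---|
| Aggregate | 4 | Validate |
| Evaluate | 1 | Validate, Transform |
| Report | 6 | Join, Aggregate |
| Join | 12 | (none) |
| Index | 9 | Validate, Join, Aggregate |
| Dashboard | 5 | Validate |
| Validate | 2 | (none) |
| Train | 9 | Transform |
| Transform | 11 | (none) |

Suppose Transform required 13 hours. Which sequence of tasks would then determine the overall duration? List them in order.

Actual critical path: Join→Index = 12+9 = 21 ⇒ 21 hours.
Transform is off the critical path — its longest chain is 20 hours, giving 1 of slack.
The binding chain switches to Transform→Train = 13+9 = 22; finish 22 hours.

Transform, Train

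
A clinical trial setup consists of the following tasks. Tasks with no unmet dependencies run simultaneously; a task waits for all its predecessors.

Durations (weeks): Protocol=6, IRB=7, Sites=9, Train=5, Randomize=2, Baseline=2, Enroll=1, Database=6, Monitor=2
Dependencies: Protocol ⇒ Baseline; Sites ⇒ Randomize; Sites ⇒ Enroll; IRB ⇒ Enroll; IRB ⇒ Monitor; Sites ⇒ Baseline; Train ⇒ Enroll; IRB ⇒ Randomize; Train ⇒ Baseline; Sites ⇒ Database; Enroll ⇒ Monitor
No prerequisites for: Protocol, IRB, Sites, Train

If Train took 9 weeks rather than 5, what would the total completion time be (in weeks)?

15

Critical path before the change: Sites→Database = 9+6 = 15 giving 15 weeks.
Train has 7 weeks of float (longest path through it is 8).
The critical path is still Sites→Database; finish is now 15 weeks.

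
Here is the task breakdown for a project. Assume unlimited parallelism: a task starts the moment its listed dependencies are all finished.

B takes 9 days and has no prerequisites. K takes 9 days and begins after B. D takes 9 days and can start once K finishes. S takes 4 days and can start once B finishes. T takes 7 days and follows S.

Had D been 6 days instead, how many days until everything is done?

The binding path is B→K→D = 9+9+9 = 27; finish at 27 days.
Since D is critical, the -3 change carries straight to that chain (now 24 days).
No other chain overtakes it, so the finish is 24 days.

24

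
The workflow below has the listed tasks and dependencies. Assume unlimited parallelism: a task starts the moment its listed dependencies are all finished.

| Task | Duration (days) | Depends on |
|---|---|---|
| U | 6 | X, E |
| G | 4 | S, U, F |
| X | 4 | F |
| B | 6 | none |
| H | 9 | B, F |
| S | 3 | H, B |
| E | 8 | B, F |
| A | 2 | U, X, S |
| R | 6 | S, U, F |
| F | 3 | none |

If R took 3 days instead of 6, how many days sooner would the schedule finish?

Actual critical path: B→E→U→R = 6+8+6+6 = 26 ⇒ 26 days.
Since R is critical, the -3 change carries straight to that chain (now 23 days).
New critical path: B→E→U→G = 6+8+6+4 = 24 ⇒ 24 days.
Change in finish: 24 − 26 = -2 days.

2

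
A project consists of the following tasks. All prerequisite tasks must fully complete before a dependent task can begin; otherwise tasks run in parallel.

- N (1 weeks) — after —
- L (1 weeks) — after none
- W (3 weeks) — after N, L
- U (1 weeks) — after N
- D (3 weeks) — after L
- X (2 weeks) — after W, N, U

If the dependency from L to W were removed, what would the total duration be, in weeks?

6

Before: longest chain N→W→X = 1+3+2 = 6, finish 6.
Dropping L→W doesn't change W's earliest start (1); another predecessor still binds.
The longest chain is now N→W→X = 1+3+2 = 6, so the plan takes 6 weeks.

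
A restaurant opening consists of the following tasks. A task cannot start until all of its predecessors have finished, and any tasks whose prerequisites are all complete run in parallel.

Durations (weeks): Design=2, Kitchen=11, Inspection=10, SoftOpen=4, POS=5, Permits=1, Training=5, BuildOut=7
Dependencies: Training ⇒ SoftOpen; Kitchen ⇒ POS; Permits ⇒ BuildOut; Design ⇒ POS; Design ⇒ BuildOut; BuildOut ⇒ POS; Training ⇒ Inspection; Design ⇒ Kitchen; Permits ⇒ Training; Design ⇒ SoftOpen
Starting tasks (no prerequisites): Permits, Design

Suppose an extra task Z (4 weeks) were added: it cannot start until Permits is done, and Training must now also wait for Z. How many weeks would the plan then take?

Originally the plan takes 18 weeks.
With Z inserted, Training now waits for max(Permits, Z).
New critical path: Permits→Z→Training→Inspection = 1+4+5+10 = 20 ⇒ 20 weeks.

20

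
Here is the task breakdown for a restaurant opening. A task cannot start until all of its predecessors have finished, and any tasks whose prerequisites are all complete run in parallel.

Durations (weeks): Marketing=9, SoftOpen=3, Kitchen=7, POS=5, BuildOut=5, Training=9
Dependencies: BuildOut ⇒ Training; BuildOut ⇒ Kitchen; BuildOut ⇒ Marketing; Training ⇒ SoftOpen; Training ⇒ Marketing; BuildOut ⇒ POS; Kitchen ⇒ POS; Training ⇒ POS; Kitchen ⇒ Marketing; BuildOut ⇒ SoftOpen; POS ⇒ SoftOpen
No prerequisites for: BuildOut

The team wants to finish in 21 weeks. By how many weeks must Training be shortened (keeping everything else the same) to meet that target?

Current finish: 23 weeks; target: 21.
Training is on every critical path, so each week cut from Training cuts the finish by one (this holds down to a finish of 21).
Need 23 − 21 = 2 weeks off Training → Training becomes 7 weeks, finish becomes 21.

2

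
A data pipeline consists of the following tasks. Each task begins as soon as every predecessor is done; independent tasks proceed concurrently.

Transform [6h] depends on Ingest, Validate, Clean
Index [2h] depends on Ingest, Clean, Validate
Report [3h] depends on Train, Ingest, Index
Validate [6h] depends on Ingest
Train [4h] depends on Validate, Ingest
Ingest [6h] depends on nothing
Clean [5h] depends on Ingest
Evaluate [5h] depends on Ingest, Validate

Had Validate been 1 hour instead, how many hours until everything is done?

As given, the longest chain is Ingest→Validate→Train→Report = 6+6+4+3 = 19, so the finish is 19 hours.
Validate is on the critical path; changing it to 1 makes that path 14 hours.
The binding chain switches to Ingest→Clean→Transform = 6+5+6 = 17; finish 17 hours.

17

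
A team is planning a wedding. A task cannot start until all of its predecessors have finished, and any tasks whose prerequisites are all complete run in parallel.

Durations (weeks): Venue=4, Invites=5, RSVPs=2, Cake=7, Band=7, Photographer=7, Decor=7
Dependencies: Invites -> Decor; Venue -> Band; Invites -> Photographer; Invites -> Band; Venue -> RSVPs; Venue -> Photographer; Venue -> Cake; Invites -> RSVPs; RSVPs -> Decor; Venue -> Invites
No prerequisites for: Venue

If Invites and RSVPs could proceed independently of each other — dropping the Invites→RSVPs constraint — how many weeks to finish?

Before: longest chain Venue→Invites→RSVPs→Decor = 4+5+2+7 = 18, finish 18.
Without Invites→RSVPs, RSVPs's earliest start moves from 9 to 4.
New critical path: Venue→Invites→Band = 4+5+7 = 16 ⇒ 16 weeks.

16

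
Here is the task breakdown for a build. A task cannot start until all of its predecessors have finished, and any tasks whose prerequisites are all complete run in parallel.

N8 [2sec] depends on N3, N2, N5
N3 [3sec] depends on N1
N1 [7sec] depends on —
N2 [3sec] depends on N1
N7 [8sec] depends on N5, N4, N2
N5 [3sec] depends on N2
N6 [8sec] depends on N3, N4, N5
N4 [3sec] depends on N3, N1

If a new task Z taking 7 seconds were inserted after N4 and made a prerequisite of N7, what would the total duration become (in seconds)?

28

Originally the job takes 21 seconds.
With Z inserted, N7 now waits for max(N5, N4, N2, Z).
New critical path: N1→N3→N4→Z→N7 = 7+3+3+7+8 = 28 ⇒ 28 seconds.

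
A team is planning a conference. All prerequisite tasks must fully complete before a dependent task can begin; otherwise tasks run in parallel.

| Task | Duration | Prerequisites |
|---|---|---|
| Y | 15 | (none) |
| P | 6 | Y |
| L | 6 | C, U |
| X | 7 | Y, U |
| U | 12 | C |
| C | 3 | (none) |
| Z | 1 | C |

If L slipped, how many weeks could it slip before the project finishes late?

Critical path: Y→X = 15+7 = 22, so the finish is 22 weeks.
L finishes as early as 21 and must finish by 22.
Slack of L = 16 − 15 = 1 week.

1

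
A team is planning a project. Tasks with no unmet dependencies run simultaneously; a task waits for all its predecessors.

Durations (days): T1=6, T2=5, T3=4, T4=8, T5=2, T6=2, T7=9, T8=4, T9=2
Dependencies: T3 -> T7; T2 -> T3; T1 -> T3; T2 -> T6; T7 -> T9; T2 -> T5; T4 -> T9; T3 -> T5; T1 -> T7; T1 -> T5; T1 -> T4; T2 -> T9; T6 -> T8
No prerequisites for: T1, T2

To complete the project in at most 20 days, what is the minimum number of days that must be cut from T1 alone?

1

Current finish: 21 days; target: 20.
T1 is on every critical path, so each day cut from T1 cuts the finish by one (this holds down to a finish of 20).
Need 21 − 20 = 1 day off T1 → T1 becomes 5 days, finish becomes 20.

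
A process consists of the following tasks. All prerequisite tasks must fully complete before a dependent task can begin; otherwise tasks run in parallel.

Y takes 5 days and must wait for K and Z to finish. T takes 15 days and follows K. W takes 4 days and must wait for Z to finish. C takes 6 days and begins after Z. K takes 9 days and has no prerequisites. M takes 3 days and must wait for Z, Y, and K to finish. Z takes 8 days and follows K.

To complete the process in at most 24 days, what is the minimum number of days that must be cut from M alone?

Current finish: 25 days; target: 24.
M is on every critical path, so each day cut from M cuts the finish by one (this holds down to a finish of 24).
Need 25 − 24 = 1 day off M → M becomes 2 days, finish becomes 24.

1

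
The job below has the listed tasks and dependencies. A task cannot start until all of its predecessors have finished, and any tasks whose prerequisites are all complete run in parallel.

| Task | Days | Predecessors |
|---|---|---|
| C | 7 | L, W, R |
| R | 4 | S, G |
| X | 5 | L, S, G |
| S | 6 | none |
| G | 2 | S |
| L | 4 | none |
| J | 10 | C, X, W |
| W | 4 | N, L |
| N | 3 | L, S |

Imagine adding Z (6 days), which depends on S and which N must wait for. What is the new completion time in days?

Originally the job takes 30 days.
With Z inserted, N now waits for max(L, S, Z).
New critical path: S→Z→N→W→C→J = 6+6+3+4+7+10 = 36 ⇒ 36 days.

36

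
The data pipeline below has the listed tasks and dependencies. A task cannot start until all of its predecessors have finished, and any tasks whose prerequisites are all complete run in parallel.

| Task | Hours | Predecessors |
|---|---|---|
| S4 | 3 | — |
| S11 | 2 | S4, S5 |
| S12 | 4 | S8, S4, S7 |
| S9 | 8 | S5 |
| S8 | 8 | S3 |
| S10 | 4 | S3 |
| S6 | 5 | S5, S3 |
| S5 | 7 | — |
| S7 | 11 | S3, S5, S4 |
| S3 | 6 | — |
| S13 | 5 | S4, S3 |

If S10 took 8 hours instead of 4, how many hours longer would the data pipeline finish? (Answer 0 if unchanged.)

Actual critical path: S5→S7→S12 = 7+11+4 = 22 ⇒ 22 hours.
The longest path through S10 is only 10 hours, so S10 has float 12.
That remains the longest chain; total 22 hours.
Change in finish: 22 − 22 = +0 hours.

0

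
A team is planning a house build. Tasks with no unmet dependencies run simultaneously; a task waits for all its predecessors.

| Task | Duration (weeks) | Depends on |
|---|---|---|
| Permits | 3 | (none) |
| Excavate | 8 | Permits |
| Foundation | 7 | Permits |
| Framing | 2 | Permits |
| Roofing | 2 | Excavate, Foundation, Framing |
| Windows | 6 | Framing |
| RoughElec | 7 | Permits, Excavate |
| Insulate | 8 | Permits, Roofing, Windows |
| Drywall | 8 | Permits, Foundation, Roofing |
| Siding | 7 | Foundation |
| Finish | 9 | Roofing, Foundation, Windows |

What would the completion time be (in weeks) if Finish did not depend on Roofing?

21

Before: longest chain Permits→Excavate→Roofing→Finish = 3+8+2+9 = 22, finish 22.
Without Roofing→Finish, Finish's earliest start moves from 13 to 11.
New critical path: Permits→Excavate→Roofing→Insulate = 3+8+2+8 = 21 ⇒ 21 weeks.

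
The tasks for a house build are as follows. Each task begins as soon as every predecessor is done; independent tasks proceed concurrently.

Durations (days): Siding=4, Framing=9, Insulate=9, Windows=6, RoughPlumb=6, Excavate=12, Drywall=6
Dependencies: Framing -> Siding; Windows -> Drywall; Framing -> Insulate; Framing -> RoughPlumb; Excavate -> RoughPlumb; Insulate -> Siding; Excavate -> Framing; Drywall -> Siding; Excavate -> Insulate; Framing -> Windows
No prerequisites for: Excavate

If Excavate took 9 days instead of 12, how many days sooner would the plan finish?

3

As given, the longest chain is Excavate→Framing→Windows→Drywall→Siding = 12+9+6+6+4 = 37, so the finish is 37 days.
Since Excavate is critical, the -3 change carries straight to that chain (now 34 days).
The critical path is still Excavate→Framing→Windows→Drywall→Siding; finish is now 34 days.
Change in finish: 34 − 37 = -3 days.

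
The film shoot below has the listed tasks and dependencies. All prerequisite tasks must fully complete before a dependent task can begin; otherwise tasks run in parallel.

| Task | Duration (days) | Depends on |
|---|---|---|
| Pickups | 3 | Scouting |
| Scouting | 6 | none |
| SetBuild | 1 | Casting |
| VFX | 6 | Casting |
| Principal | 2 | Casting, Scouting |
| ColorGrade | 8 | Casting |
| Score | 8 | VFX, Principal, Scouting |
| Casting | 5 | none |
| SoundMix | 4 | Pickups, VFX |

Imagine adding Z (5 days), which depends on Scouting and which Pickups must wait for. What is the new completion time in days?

Originally the schedule takes 19 days.
With Z inserted, Pickups now waits for max(Scouting, Z).
New critical path: Casting→VFX→Score = 5+6+8 = 19 ⇒ 19 days.

19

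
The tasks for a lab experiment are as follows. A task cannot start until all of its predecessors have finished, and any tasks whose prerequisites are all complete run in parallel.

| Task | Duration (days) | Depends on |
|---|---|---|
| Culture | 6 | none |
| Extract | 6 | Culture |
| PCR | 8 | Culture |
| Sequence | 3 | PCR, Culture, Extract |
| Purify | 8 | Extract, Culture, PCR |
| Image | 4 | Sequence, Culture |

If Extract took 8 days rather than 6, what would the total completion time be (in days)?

Critical path before the change: Culture→PCR→Purify = 6+8+8 = 22 giving 22 days.
Extract has 2 days of float (longest path through it is 20).
Now Culture→Extract→Purify = 6+8+8 = 22 is longest, so the finish becomes 22 days.

22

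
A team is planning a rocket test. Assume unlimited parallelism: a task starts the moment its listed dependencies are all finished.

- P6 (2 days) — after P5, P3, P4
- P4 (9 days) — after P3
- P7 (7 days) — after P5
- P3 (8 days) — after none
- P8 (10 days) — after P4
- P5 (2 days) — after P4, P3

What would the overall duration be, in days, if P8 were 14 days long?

Critical path before the change: P3→P4→P8 = 8+9+10 = 27 giving 27 days.
P8 is on the critical path; changing it to 14 makes that path 31 days.
No other chain overtakes it, so the finish is 31 days.

31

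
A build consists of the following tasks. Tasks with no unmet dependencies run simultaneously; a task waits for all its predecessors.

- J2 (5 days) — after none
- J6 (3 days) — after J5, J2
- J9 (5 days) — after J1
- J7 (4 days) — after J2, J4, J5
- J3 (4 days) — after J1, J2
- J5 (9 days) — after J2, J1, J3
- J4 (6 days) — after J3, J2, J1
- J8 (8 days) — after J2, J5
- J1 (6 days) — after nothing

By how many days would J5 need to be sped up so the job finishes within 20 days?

Current finish: 27 days; target: 20.
J5 is on every critical path, so each day cut from J5 cuts the finish by one (this holds down to a finish of 20).
Need 27 − 20 = 7 days off J5 → J5 becomes 2 days, finish becomes 20.

7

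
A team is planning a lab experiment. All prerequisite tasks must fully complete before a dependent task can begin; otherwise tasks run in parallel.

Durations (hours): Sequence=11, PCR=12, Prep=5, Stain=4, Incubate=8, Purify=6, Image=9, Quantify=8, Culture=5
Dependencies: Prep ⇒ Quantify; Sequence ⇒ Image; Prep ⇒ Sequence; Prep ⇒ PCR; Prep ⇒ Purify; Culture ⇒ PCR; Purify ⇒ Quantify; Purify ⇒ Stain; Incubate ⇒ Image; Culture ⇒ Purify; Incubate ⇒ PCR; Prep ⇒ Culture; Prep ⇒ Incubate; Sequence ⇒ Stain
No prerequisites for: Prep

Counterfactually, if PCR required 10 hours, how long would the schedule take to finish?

25

Critical path before the change: Prep→Incubate→PCR = 5+8+12 = 25 giving 25 hours.
PCR lies on that path, so at 10 hours the path becomes 23 hours.
New critical path: Prep→Sequence→Image = 5+11+9 = 25 ⇒ 25 hours.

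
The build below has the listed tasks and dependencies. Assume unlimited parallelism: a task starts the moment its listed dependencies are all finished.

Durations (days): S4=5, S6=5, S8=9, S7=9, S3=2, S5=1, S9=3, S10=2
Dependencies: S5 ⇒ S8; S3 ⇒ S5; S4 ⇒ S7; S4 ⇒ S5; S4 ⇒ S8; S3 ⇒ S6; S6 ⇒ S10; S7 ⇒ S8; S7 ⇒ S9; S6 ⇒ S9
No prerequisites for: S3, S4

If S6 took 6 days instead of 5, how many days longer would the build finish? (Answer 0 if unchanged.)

0

As given, the longest chain is S4→S7→S8 = 5+9+9 = 23, so the finish is 23 days.
S6 has 13 days of float (longest path through it is 10).
The critical path is still S4→S7→S8; finish is now 23 days.
Change in finish: 23 − 23 = +0 days.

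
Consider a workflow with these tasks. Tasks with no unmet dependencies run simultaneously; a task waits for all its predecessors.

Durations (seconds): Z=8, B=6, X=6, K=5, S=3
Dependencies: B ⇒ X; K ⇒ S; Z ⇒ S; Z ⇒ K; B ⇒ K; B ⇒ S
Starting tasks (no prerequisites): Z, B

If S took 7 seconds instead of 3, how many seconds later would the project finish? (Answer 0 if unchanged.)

4

The binding path is Z→K→S = 8+5+3 = 16; finish at 16 seconds.
S lies on that path, so at 7 seconds the path becomes 20 seconds.
No other chain overtakes it, so the finish is 20 seconds.
Change in finish: 20 − 16 = +4 seconds.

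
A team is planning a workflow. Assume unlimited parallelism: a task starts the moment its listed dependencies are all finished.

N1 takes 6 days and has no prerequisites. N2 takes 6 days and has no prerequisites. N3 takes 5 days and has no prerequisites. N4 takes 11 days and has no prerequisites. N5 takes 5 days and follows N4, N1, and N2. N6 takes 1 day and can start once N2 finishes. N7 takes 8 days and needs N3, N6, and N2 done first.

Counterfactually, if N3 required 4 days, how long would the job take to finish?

16

Actual critical path: N4→N5 = 11+5 = 16 ⇒ 16 days.
N3 is off the critical path — its longest chain is 13 days, giving 3 of slack.
That remains the longest chain; total 16 days.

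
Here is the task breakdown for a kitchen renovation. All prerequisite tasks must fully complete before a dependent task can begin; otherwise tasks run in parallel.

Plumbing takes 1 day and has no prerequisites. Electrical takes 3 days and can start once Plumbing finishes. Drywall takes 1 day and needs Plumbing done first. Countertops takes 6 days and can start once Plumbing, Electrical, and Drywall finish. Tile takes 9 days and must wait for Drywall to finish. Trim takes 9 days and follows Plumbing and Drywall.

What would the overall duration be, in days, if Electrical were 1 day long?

11

Critical path before the change: Plumbing→Drywall→Tile = 1+1+9 = 11 giving 11 days.
The longest path through Electrical is only 10 days, so Electrical has float 1.
That remains the longest chain; total 11 days.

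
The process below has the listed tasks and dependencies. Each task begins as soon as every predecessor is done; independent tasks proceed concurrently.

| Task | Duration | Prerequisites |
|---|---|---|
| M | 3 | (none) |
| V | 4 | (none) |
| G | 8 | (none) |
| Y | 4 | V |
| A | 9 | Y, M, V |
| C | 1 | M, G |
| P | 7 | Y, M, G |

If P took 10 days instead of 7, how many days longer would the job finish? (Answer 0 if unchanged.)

As given, the longest chain is V→Y→A = 4+4+9 = 17, so the finish is 17 days.
The longest path through P is only 15 days, so P has float 2.
New critical path: V→Y→P = 4+4+10 = 18 ⇒ 18 days.
Change in finish: 18 − 17 = +1 days.

1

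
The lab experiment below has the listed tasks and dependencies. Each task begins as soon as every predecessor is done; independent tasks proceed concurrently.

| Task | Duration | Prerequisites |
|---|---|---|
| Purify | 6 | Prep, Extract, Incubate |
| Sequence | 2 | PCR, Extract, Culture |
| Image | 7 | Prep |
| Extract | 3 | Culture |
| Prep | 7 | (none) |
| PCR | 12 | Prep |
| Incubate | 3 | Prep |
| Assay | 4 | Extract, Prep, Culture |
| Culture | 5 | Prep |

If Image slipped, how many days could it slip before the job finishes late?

7

Critical path: Prep→Culture→Extract→Purify = 7+5+3+6 = 21, so the finish is 21 days.
Image finishes as early as 14 and must finish by 21.
So Image can slip 21 − 14 = 7 days.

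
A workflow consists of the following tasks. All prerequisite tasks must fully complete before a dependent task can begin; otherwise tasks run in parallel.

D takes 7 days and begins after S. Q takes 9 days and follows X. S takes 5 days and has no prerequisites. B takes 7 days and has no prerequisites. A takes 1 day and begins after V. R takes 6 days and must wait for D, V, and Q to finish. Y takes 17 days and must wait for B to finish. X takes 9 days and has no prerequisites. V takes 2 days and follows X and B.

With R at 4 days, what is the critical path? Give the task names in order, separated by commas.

Critical path before the change: X→Q→R = 9+9+6 = 24 giving 24 days.
R lies on that path, so at 4 days the path becomes 22 days.
The binding chain switches to B→Y = 7+17 = 24; finish 24 days.

B, Y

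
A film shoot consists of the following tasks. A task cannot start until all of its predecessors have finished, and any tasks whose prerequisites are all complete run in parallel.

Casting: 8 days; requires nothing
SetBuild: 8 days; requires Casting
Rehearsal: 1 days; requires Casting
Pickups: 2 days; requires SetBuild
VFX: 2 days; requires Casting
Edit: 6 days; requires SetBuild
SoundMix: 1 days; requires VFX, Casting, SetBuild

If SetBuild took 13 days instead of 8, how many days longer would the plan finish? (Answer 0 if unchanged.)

The binding path is Casting→SetBuild→Edit = 8+8+6 = 22; finish at 22 days.
SetBuild is on the critical path; changing it to 13 makes that path 27 days.
No other chain overtakes it, so the finish is 27 days.
Change in finish: 27 − 22 = +5 days.

5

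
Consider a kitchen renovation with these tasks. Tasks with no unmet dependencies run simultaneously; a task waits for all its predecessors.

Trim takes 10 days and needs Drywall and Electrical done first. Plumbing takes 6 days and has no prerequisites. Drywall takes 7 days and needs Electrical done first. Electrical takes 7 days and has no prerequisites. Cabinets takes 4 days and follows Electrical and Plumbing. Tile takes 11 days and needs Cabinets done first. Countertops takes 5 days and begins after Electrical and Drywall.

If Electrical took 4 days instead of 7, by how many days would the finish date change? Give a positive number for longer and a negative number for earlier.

The binding path is Electrical→Drywall→Trim = 7+7+10 = 24; finish at 24 days.
Electrical lies on that path, so at 4 days the path becomes 21 days.
Now Plumbing→Cabinets→Tile = 6+4+11 = 21 is longest, so the finish becomes 21 days.
Change in finish: 21 − 24 = -3 days.

-3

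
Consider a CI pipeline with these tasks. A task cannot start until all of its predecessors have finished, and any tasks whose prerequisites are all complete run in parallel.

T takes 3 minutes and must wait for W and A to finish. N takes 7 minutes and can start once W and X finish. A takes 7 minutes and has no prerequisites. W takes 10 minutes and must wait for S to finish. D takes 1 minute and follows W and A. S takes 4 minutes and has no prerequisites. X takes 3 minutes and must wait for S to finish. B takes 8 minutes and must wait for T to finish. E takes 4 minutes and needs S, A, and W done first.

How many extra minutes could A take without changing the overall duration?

S→W→T→B = 4+10+3+8 = 25 sets the makespan at 25 minutes.
A finishes as early as 7 and must finish by 14.
Float = 25 − 18 = 7.

7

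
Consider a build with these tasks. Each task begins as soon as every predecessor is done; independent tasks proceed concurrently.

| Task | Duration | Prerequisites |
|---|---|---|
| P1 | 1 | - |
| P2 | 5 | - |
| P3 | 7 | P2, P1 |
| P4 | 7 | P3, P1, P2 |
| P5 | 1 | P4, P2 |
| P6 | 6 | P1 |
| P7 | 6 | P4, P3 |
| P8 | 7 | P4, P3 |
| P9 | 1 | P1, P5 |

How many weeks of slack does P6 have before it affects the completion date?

19

The longest chain is P2→P3→P4→P8 = 5+7+7+7 = 26; overall finish 26 weeks.
Longest path through P6: 7 weeks (earliest finish 7, latest finish 26).
So P6 can slip 26 − 7 = 19 weeks.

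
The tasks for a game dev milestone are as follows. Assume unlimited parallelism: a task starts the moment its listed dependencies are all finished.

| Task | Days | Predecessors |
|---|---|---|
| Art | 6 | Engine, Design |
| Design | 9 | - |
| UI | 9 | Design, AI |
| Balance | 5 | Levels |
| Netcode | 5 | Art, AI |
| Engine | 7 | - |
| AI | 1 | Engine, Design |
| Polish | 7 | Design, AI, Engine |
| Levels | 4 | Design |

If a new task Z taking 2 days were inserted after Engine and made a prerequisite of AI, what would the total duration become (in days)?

20

Originally the plan takes 20 days.
With Z inserted, AI now waits for max(Engine, Design, Z).
New critical path: Design→Art→Netcode = 9+6+5 = 20 ⇒ 20 days.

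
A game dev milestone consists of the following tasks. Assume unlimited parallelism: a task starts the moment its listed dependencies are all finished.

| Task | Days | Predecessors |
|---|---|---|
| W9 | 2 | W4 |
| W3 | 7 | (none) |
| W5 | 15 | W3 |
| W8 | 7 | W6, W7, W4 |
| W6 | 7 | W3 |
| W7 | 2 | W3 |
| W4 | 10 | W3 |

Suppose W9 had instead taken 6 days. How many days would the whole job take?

24

The binding path is W3→W4→W8 = 7+10+7 = 24; finish at 24 days.
W9 has 5 days of float (longest path through it is 19).
No other chain overtakes it, so the finish is 24 days.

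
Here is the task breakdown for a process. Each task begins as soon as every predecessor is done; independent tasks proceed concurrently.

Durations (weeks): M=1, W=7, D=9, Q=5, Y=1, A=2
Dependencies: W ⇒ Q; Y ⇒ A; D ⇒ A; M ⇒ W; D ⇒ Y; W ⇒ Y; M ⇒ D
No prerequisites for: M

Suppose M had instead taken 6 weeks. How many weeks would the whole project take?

Actual critical path: M→W→Q = 1+7+5 = 13 ⇒ 13 weeks.
Since M is critical, the +5 change carries straight to that chain (now 18 weeks).
That remains the longest chain; total 18 weeks.

18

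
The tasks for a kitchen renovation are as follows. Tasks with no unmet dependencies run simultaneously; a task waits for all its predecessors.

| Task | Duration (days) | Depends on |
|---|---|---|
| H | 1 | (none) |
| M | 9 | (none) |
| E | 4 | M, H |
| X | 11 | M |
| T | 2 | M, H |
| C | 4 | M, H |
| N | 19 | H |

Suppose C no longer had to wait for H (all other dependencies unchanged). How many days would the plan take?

Original critical path: H→N = 1+19 = 20 ⇒ 20 days.
Dropping H→C doesn't change C's earliest start (9); another predecessor still binds.
New critical path: H→N = 1+19 = 20 ⇒ 20 days.

20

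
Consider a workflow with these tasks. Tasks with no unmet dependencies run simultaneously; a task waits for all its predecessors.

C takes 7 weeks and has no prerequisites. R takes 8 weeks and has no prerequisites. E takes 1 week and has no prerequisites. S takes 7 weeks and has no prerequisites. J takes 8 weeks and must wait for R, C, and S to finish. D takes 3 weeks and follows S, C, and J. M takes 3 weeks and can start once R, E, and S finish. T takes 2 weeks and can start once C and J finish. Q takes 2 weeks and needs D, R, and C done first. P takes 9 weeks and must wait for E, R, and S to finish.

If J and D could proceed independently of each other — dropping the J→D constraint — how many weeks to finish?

With the dependency in place, R→J→D→Q = 8+8+3+2 = 21 sets the finish at 21 weeks.
Without J→D, D's earliest start moves from 16 to 7.
The longest chain is now R→J→T = 8+8+2 = 18, so the plan takes 18 weeks.

18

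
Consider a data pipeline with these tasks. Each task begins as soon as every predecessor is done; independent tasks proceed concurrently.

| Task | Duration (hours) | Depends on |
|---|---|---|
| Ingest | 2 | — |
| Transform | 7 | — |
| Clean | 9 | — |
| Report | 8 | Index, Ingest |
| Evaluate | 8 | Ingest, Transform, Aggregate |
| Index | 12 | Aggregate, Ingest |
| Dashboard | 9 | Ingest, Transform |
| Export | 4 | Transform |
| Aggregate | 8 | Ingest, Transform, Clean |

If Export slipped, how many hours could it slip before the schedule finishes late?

Critical path: Clean→Aggregate→Index→Report = 9+8+12+8 = 37, so the finish is 37 hours.
Longest path through Export: 11 hours (earliest finish 11, latest finish 37).
Slack of Export = 33 − 7 = 26 hours.

26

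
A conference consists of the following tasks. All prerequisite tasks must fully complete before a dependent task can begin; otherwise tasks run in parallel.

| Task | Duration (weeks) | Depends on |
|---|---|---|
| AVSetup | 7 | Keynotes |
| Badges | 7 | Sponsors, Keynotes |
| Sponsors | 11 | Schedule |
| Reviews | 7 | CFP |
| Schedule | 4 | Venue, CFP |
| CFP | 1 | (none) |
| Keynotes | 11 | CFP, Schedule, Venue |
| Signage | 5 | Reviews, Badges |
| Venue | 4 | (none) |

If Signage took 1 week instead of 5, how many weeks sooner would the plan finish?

4

Critical path before the change: Venue→Schedule→Keynotes→Badges→Signage = 4+4+11+7+5 = 31 giving 31 weeks.
Since Signage is critical, the -4 change carries straight to that chain (now 27 weeks).
No other chain overtakes it, so the finish is 27 weeks.
Change in finish: 27 − 31 = -4 weeks.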